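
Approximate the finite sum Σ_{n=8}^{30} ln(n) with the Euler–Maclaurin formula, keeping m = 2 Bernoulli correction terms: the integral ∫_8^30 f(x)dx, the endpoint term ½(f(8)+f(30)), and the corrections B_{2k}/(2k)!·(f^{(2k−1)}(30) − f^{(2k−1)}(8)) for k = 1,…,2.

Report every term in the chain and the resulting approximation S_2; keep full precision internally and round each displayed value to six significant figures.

S_2 ≈ 66.1331

The integral term ∫_8^30 ln(x) dx = 63.4004.
½[f(8) + f(30)] = ½[2.07944 + 3.40120] = 2.74032.
So far: 66.1407.
k=1: B_{2}/(2)! × [f^{(1)}(30) − f^{(1)}(8)] = 1/12 × (0.0333333 − 0.125000) = -0.00763889.
Partial sum through k=1: 66.1331.
k=2: B_{4}/(4)! × [f^{(3)}(30) − f^{(3)}(8)] = −1/720 × (7.40741e-05 − 0.00390625) = 5.32247e-06.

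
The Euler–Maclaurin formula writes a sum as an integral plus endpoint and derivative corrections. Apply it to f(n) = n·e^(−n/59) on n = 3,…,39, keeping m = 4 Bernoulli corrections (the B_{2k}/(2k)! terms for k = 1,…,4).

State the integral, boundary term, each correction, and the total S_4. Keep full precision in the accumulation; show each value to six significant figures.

S_4 ≈ 502.686

Integral: ∫_3^39 x·e^(−x/59) dx = 491.253.
Boundary: ½(f(3) + f(39)) = ½(2.85127 + 20.1367) = 11.4940.
Integral + boundary = 502.747.
Correction k=1: B_{2}/2! · (f^{(1)}(39) − f^{(1)}(3)) = 1/12 · (0.175026 − 0.902097) = -0.0605893.
Running total after k=1: 502.686.
Correction k=2: B_{4}/4! · (f^{(3)}(39) − f^{(3)}(3)) = −1/720 · (0.000346934 − 0.000805212) = 6.36498e-07.
Running total after k=2: 502.686.
Correction k=3: B_{6}/6! · (f^{(5)}(39) − f^{(5)}(3)) = 1/30240 · (1.84886e-07 − 3.88186e-07) = -6.72289e-12.
Running total after k=3: 502.686.
Correction k=4: B_{8}/8! · (f^{(7)}(39) − f^{(7)}(3)) = −1/1209600 · (7.75946e-11 − 1.56580e-10) = 6.52990e-17.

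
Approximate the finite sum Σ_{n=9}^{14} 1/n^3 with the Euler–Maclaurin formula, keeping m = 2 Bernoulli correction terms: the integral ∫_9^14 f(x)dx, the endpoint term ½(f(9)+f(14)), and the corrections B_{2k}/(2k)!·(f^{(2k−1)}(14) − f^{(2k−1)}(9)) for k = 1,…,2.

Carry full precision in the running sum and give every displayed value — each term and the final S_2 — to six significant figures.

∫_9^14 1/x^3 dx evaluates to 0.00362182.
Endpoint term: (f(9) + f(14))/2 = (0.00137174 + 0.000364431)/2 = 0.000868087.
Integral + boundary = 0.00448991.
k=1: B_{2}/(2)! × [f^{(1)}(14) − f^{(1)}(9)] = 1/12 × (-7.80925e-05 − (-0.000457247)) = 3.15962e-05.
After k=1: 0.00452150.
k=2: B_{4}/(4)! × [f^{(3)}(14) − f^{(3)}(9)] = −1/720 × (-7.96862e-06 − (-0.000112901)) = -1.45739e-07.

S_2 ≈ 0.00452136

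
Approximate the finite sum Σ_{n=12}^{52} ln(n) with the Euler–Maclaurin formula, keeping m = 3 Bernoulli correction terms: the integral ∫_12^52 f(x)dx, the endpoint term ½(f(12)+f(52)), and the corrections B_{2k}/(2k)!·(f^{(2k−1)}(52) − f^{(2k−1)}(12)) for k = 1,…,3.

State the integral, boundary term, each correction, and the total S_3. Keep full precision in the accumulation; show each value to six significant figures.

S_3 ≈ 138.859

Integral: ∫_12^52 ln(x) dx = 135.646.
Boundary: ½(f(12) + f(52)) = ½(2.48491 + 3.95124) = 3.21808.
Integral + boundary = 138.864.
Correction k=1: B_{2}/2! · (f^{(1)}(52) − f^{(1)}(12)) = 1/12 · (0.0192308 − 0.0833333) = -0.00534188.
Running total after k=1: 138.859.
Correction k=2: B_{4}/4! · (f^{(3)}(52) − f^{(3)}(12)) = −1/720 · (1.42239e-05 − 0.00115741) = 1.58775e-06.
Running total after k=2: 138.859.
Correction k=3: B_{6}/6! · (f^{(5)}(52) − f^{(5)}(12)) = 1/30240 · (6.31240e-08 − 9.64506e-05) = -3.18742e-09.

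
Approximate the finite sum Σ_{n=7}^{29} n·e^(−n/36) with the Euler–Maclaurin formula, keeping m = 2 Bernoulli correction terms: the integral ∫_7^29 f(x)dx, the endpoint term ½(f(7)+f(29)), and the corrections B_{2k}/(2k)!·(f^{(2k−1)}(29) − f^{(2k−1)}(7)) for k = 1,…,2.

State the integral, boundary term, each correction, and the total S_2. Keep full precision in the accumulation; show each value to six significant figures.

Integral: ∫_7^29 x·e^(−x/36) dx = 228.851.
Boundary: ½(f(7) + f(29)) = ½(5.76304 + 12.9583) = 9.36070.
Integral + boundary = 238.212.
Order-1 term: 1/12 · (0.0868855 − 0.663207) = -0.0480268.
Partial sum through k=1: 238.164.
Order-2 term: −1/720 · (0.000756609 − 0.00178225) = 1.42450e-06.

S_2 ≈ 238.164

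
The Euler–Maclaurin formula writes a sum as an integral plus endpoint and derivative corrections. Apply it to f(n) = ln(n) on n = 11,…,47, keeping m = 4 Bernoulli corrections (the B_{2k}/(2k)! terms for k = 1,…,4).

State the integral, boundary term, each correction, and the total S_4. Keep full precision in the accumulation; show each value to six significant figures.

The integral term ∫_11^47 ln(x) dx = 118.580.
Boundary: ½(f(11) + f(47)) = ½(2.39790 + 3.85015) = 3.12402.
Running total after boundary: 121.704.
Correction k=1: B_{2}/2! · (f^{(1)}(47) − f^{(1)}(11)) = 1/12 · (0.0212766 − 0.0909091) = -0.00580271.
Partial sum through k=1: 121.698.
Correction k=2: B_{4}/4! · (f^{(3)}(47) − f^{(3)}(11)) = −1/720 · (1.92636e-05 − 0.00150263) = 2.06023e-06.
Partial sum through k=2: 121.698.
Correction k=3: B_{6}/6! · (f^{(5)}(47) − f^{(5)}(11)) = 1/30240 · (1.04646e-07 − 0.000149021) = -4.92449e-09.
Partial sum through k=3: 121.698.
Correction k=4: B_{8}/8! · (f^{(7)}(47) − f^{(7)}(11)) = −1/1209600 · (1.42117e-09 − 3.69474e-05) = 3.05440e-11.

S_4 ≈ 121.698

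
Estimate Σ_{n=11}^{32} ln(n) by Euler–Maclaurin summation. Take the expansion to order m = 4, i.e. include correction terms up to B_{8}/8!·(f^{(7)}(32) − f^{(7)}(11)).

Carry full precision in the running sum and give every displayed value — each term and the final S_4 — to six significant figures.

S_4 ≈ 66.4535

The integral term ∫_11^32 ln(x) dx = 63.5267.
Boundary: ½(f(11) + f(32)) = ½(2.39790 + 3.46574) = 2.93182.
Running total after boundary: 66.4585.
Correction k=1: B_{2}/2! · (f^{(1)}(32) − f^{(1)}(11)) = 1/12 · (0.0312500 − 0.0909091) = -0.00497159.
Running total after k=1: 66.4535.
Correction k=2: B_{4}/4! · (f^{(3)}(32) − f^{(3)}(11)) = −1/720 · (6.10352e-05 − 0.00150263) = 2.00221e-06.
Running total after k=2: 66.4535.
Correction k=3: B_{6}/6! · (f^{(5)}(32) − f^{(5)}(11)) = 1/30240 · (7.15256e-07 − 0.000149021) = -4.90429e-09.
Running total after k=3: 66.4535.
Correction k=4: B_{8}/8! · (f^{(7)}(32) − f^{(7)}(11)) = −1/1209600 · (2.09548e-08 − 3.69474e-05) = 3.05278e-11.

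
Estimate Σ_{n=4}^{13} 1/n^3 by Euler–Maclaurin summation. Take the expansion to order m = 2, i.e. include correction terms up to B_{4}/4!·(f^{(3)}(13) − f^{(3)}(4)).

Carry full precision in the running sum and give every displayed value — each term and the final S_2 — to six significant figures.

S_2 ≈ 0.0372790

The integral term ∫_4^13 1/x^3 dx = 0.0282914.
Boundary: ½(f(4) + f(13)) = ½(0.0156250 + 0.000455166) = 0.00804008.
Running total after boundary: 0.0363315.
k=1: B_{2}/(2)! × [f^{(1)}(13) − f^{(1)}(4)] = 1/12 × (-0.000105038 − (-0.0117188)) = 0.000967809.
Partial sum through k=1: 0.0372993.
k=2: B_{4}/(4)! × [f^{(3)}(13) − f^{(3)}(4)] = −1/720 × (-1.24306e-05 − (-0.0146484)) = -2.03278e-05.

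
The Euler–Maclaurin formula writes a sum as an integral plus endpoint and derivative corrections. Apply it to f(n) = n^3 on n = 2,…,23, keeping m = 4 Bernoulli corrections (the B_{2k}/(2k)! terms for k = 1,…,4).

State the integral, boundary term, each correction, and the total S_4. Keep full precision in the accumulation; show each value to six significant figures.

S_4 ≈ 76175.0

Integral: ∫_2^23 x^3 dx = 69956.2.
½[f(2) + f(23)] = ½[8.00000 + 12167.0] = 6087.50.
Integral + boundary = 76043.8.
k=1: B_{2}/(2)! × [f^{(1)}(23) − f^{(1)}(2)] = 1/12 × (1587.00 − 12.0000) = 131.250.
After k=1: 76175.0.
k=2: B_{4}/(4)! × [f^{(3)}(23) − f^{(3)}(2)] = −1/720 × (6.00000 − 6.00000) = 0.00000.
After k=2: 76175.0.
k=3: B_{6}/(6)! × [f^{(5)}(23) − f^{(5)}(2)] = 1/30240 × (0.00000 − 0.00000) = 0.00000.
After k=3: 76175.0.
k=4: B_{8}/(8)! × [f^{(7)}(23) − f^{(7)}(2)] = −1/1209600 × (0.00000 − 0.00000) = 0.00000.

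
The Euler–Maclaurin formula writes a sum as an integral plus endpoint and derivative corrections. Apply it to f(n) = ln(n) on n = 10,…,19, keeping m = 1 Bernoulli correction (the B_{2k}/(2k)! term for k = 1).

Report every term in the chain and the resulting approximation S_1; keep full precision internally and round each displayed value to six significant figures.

S_1 ≈ 26.5381

The integral term ∫_10^19 ln(x) dx = 23.9185.
Endpoint term: (f(10) + f(19))/2 = (2.30259 + 2.94444)/2 = 2.62351.
So far: 26.5420.
Correction k=1: B_{2}/2! · (f^{(1)}(19) − f^{(1)}(10)) = 1/12 · (0.0526316 − 0.100000) = -0.00394737.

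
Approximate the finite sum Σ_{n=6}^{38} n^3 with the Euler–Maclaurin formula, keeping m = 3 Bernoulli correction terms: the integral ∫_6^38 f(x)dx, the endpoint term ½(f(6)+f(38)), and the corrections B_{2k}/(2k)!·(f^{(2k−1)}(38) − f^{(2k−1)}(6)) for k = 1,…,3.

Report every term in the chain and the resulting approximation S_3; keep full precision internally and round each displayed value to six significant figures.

S_3 ≈ 548856

Integral: ∫_6^38 x^3 dx = 520960.
Boundary: ½(f(6) + f(38)) = ½(216.000 + 54872.0) = 27544.0.
Running total after boundary: 548504.
Correction k=1: B_{2}/2! · (f^{(1)}(38) − f^{(1)}(6)) = 1/12 · (4332.00 − 108.000) = 352.000.
After k=1: 548856.
Correction k=2: B_{4}/4! · (f^{(3)}(38) − f^{(3)}(6)) = −1/720 · (6.00000 − 6.00000) = 0.00000.
After k=2: 548856.
Correction k=3: B_{6}/6! · (f^{(5)}(38) − f^{(5)}(6)) = 1/30240 · (0.00000 − 0.00000) = 0.00000.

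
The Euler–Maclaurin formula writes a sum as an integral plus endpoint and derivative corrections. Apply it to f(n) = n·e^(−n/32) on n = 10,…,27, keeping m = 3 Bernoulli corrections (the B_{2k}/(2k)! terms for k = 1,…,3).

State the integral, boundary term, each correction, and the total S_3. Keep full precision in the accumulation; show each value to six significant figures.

S_3 ≈ 180.701

The integral term ∫_10^27 x·e^(−x/32) dx = 171.273.
½[f(10) + f(27)] = ½[7.31616 + 11.6126] = 9.46436.
Integral + boundary = 180.737.
Order-1 term: 1/12 · (0.0672023 − 0.502986) = -0.0363153.
Running total after k=1: 180.701.
Order-2 term: −1/720 · (0.000905656 − 0.00192013) = 1.40900e-06.
Running total after k=2: 180.701.
Order-3 term: 1/30240 · (1.70477e-06 − 3.27058e-06) = -5.17793e-11.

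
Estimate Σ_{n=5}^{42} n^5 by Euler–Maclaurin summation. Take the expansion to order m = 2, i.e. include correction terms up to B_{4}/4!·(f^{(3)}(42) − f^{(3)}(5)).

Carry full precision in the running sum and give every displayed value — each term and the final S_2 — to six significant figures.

S_2 ≈ 9.81479e+08

∫_5^42 x^5 dx evaluates to 9.14836e+08.
Boundary: ½(f(5) + f(42)) = ½(3125.00 + 1.30691e+08) = 6.53472e+07.
Integral + boundary = 9.80183e+08.
Correction k=1: B_{2}/2! · (f^{(1)}(42) − f^{(1)}(5)) = 1/12 · (1.55585e+07 − 3125.00) = 1.29628e+06.
Partial sum through k=1: 9.81479e+08.
Correction k=2: B_{4}/4! · (f^{(3)}(42) − f^{(3)}(5)) = −1/720 · (105840 − 1500.00) = -144.917.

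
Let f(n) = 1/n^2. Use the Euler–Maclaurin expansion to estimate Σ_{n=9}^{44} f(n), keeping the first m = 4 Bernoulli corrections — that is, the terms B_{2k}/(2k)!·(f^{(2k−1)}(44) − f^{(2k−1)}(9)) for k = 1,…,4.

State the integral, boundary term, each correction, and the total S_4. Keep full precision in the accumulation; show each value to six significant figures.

The integral term ∫_9^44 1/x^2 dx = 0.0883838.
½[f(9) + f(44)] = ½[0.0123457 + 0.000516529] = 0.00643110.
So far: 0.0948149.
k=1: B_{2}/(2)! × [f^{(1)}(44) − f^{(1)}(9)] = 1/12 × (-2.34786e-05 − (-0.00274348)) = 0.000226667.
Running total after k=1: 0.0950416.
k=2: B_{4}/(4)! × [f^{(3)}(44) − f^{(3)}(9)] = −1/720 × (-1.45528e-07 − (-0.000406442)) = -5.64301e-07.
Running total after k=2: 0.0950410.
k=3: B_{6}/(6)! × [f^{(5)}(44) − f^{(5)}(9)] = 1/30240 × (-2.25509e-09 − (-0.000150534)) = 4.97791e-09.
Running total after k=3: 0.0950411.
k=4: B_{8}/(8)! × [f^{(7)}(44) − f^{(7)}(9)] = −1/1209600 × (-6.52299e-11 − (-0.000104073)) = -8.60391e-11.

S_4 ≈ 0.0950411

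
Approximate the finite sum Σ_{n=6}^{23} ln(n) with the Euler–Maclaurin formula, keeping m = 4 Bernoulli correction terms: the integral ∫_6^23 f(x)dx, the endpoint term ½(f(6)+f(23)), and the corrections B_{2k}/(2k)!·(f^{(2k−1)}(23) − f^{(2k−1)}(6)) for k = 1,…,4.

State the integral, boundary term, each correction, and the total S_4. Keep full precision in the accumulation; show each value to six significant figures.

The integral term ∫_6^23 ln(x) dx = 44.3658.
Boundary: ½(f(6) + f(23)) = ½(1.79176 + 3.13549) = 2.46363.
Running total after boundary: 46.8294.
k=1: B_{2}/(2)! × [f^{(1)}(23) − f^{(1)}(6)] = 1/12 × (0.0434783 − 0.166667) = -0.0102657.
Partial sum through k=1: 46.8192.
k=2: B_{4}/(4)! × [f^{(3)}(23) − f^{(3)}(6)] = −1/720 × (0.000164379 − 0.00925926) = 1.26318e-05.
Partial sum through k=2: 46.8192.
k=3: B_{6}/(6)! × [f^{(5)}(23) − f^{(5)}(6)] = 1/30240 × (3.72883e-06 − 0.00308642) = -1.01941e-07.
Partial sum through k=3: 46.8192.
k=4: B_{8}/(8)! × [f^{(7)}(23) − f^{(7)}(6)] = −1/1209600 × (2.11465e-07 − 0.00257202) = 2.12616e-09.

S_4 ≈ 46.8192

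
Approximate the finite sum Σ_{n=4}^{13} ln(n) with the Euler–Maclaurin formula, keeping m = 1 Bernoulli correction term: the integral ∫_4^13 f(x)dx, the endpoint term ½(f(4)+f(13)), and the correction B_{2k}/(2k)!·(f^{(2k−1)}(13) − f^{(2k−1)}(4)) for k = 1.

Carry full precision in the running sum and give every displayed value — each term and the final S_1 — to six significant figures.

The integral term ∫_4^13 ln(x) dx = 18.7992.
Endpoint term: (f(4) + f(13))/2 = (1.38629 + 2.56495)/2 = 1.97562.
So far: 20.7748.
Correction k=1: B_{2}/2! · (f^{(1)}(13) − f^{(1)}(4)) = 1/12 · (0.0769231 − 0.250000) = -0.0144231.

S_1 ≈ 20.7604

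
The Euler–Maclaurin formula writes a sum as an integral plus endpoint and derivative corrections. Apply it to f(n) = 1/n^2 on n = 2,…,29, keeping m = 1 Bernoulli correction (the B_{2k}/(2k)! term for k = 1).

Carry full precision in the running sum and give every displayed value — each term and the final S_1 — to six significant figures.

S_1 ≈ 0.611938

Integral: ∫_2^29 1/x^2 dx = 0.465517.
Endpoint term: (f(2) + f(29))/2 = (0.250000 + 0.00118906)/2 = 0.125595.
So far: 0.591112.
Order-1 term: 1/12 · (-8.20042e-05 − (-0.250000)) = 0.0208265.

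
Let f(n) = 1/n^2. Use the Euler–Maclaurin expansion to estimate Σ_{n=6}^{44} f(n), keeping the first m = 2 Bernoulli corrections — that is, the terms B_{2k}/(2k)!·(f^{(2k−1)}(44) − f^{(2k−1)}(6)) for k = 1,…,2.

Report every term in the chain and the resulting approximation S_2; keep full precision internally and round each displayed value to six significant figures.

The integral term ∫_6^44 1/x^2 dx = 0.143939.
½[f(6) + f(44)] = ½[0.0277778 + 0.000516529] = 0.0141472.
Integral + boundary = 0.158087.
k=1: B_{2}/(2)! × [f^{(1)}(44) − f^{(1)}(6)] = 1/12 × (-2.34786e-05 − (-0.00925926)) = 0.000769648.
After k=1: 0.158856.
k=2: B_{4}/(4)! × [f^{(3)}(44) − f^{(3)}(6)] = −1/720 × (-1.45528e-07 − (-0.00308642)) = -4.28649e-06.

S_2 ≈ 0.158852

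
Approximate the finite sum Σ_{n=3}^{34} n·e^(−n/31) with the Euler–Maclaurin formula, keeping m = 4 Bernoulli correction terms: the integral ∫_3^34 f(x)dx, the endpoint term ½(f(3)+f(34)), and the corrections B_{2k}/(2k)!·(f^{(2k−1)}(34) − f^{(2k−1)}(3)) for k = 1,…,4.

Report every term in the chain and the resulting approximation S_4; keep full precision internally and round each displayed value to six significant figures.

S_4 ≈ 290.845

The integral term ∫_3^34 x·e^(−x/31) dx = 283.878.
Boundary: ½(f(3) + f(34)) = ½(2.72328 + 11.3542) = 7.03873.
Running total after boundary: 290.916.
k=1: B_{2}/(2)! × [f^{(1)}(34) − f^{(1)}(3)] = 1/12 × (-0.0323174 − 0.819913) = -0.0710192.
Partial sum through k=1: 290.845.
k=2: B_{4}/(4)! × [f^{(3)}(34) − f^{(3)}(3)] = −1/720 × (0.000661369 − 0.00274239) = 2.89030e-06.
Partial sum through k=2: 290.845.
k=3: B_{6}/(6)! × [f^{(5)}(34) − f^{(5)}(3)] = 1/30240 × (1.41141e-06 − 4.81955e-06) = -1.12703e-10.
Partial sum through k=3: 290.845.
k=4: B_{8}/(8)! × [f^{(7)}(34) − f^{(7)}(3)] = −1/1209600 × (2.22124e-09 − 7.06079e-09) = 4.00095e-15.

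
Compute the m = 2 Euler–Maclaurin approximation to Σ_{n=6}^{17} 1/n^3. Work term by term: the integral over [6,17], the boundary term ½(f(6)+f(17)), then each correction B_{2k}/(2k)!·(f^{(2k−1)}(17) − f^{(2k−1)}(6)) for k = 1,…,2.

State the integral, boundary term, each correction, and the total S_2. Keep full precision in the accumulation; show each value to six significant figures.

The integral term ∫_6^17 1/x^3 dx = 0.0121588.
½[f(6) + f(17)] = ½[0.00462963 + 0.000203542] = 0.00241659.
So far: 0.0145754.
Order-1 term: 1/12 · (-3.59191e-05 − (-0.00231481)) = 0.000189908.
After k=1: 0.0147653.
Order-2 term: −1/720 · (-2.48575e-06 − (-0.00128601)) = -1.78267e-06.

S_2 ≈ 0.0147635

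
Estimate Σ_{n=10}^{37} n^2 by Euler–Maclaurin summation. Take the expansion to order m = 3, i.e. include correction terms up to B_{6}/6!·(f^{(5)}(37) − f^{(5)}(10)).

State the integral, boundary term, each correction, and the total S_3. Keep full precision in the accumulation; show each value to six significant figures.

∫_10^37 x^2 dx evaluates to 16551.0.
½[f(10) + f(37)] = ½[100.000 + 1369.00] = 734.500.
Integral + boundary = 17285.5.
Correction k=1: B_{2}/2! · (f^{(1)}(37) − f^{(1)}(10)) = 1/12 · (74.0000 − 20.0000) = 4.50000.
Partial sum through k=1: 17290.0.
Correction k=2: B_{4}/4! · (f^{(3)}(37) − f^{(3)}(10)) = −1/720 · (0.00000 − 0.00000) = 0.00000.
Partial sum through k=2: 17290.0.
Correction k=3: B_{6}/6! · (f^{(5)}(37) − f^{(5)}(10)) = 1/30240 · (0.00000 − 0.00000) = 0.00000.

S_3 ≈ 17290.0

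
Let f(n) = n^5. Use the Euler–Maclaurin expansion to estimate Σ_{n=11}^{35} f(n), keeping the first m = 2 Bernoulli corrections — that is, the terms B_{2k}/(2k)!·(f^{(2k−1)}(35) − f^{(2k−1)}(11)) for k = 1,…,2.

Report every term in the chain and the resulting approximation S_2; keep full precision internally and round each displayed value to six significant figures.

S_2 ≈ 3.33043e+08

Integral: ∫_11^35 x^5 dx = 3.06082e+08.
Endpoint term: (f(11) + f(35))/2 = (161051 + 5.25219e+07)/2 = 2.63415e+07.
So far: 3.32424e+08.
k=1: B_{2}/(2)! × [f^{(1)}(35) − f^{(1)}(11)] = 1/12 × (7.50312e+06 − 73205.0) = 619160.
Running total after k=1: 3.33043e+08.
k=2: B_{4}/(4)! × [f^{(3)}(35) − f^{(3)}(11)] = −1/720 × (73500.0 − 7260.00) = -92.0000.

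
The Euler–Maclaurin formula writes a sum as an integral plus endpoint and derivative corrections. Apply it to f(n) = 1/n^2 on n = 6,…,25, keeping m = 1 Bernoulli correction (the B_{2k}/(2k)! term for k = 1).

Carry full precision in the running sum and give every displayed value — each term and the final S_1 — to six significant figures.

The integral term ∫_6^25 1/x^2 dx = 0.126667.
Boundary: ½(f(6) + f(25)) = ½(0.0277778 + 0.00160000) = 0.0146889.
Running total after boundary: 0.141356.
k=1: B_{2}/(2)! × [f^{(1)}(25) − f^{(1)}(6)] = 1/12 × (-0.000128000 − (-0.00925926)) = 0.000760938.

S_1 ≈ 0.142116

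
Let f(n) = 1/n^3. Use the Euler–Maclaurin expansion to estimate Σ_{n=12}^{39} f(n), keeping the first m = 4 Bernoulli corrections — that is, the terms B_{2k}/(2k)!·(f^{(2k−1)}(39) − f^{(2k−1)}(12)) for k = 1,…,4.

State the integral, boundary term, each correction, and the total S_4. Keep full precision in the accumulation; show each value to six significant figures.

∫_12^39 1/x^3 dx evaluates to 0.00314349.
Endpoint term: (f(12) + f(39))/2 = (0.000578704 + 1.68580e-05)/2 = 0.000297781.
So far: 0.00344127.
Correction k=1: B_{2}/2! · (f^{(1)}(39) − f^{(1)}(12)) = 1/12 · (-1.29677e-06 − (-0.000144676)) = 1.19483e-05.
Partial sum through k=1: 0.00345322.
Correction k=2: B_{4}/4! · (f^{(3)}(39) − f^{(3)}(12)) = −1/720 · (-1.70515e-08 − (-2.00939e-05)) = -2.78845e-08.
Partial sum through k=2: 0.00345319.
Correction k=3: B_{6}/6! · (f^{(5)}(39) − f^{(5)}(12)) = 1/30240 · (-4.70851e-10 − (-5.86071e-06)) = 1.93791e-10.
Partial sum through k=3: 0.00345319.
Correction k=4: B_{8}/8! · (f^{(7)}(39) − f^{(7)}(12)) = −1/1209600 · (-2.22888e-11 − (-2.93036e-06)) = -2.42257e-12.

S_4 ≈ 0.00345319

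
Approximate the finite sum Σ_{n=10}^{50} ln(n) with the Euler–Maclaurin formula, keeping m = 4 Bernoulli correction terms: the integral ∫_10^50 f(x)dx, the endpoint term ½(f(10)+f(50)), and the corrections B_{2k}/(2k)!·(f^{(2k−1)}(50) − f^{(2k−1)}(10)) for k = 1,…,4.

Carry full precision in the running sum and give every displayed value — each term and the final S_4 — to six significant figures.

S_4 ≈ 135.676

∫_10^50 ln(x) dx evaluates to 132.575.
Boundary: ½(f(10) + f(50)) = ½(2.30259 + 3.91202) = 3.10730.
Integral + boundary = 135.683.
k=1: B_{2}/(2)! × [f^{(1)}(50) − f^{(1)}(10)] = 1/12 × (0.0200000 − 0.100000) = -0.00666667.
Running total after k=1: 135.676.
k=2: B_{4}/(4)! × [f^{(3)}(50) − f^{(3)}(10)] = −1/720 × (1.60000e-05 − 0.00200000) = 2.75556e-06.
Running total after k=2: 135.676.
k=3: B_{6}/(6)! × [f^{(5)}(50) − f^{(5)}(10)] = 1/30240 × (7.68000e-08 − 0.000240000) = -7.93397e-09.
Running total after k=3: 135.676.
k=4: B_{8}/(8)! × [f^{(7)}(50) − f^{(7)}(10)] = −1/1209600 × (9.21600e-10 − 7.20000e-05) = 5.95230e-11.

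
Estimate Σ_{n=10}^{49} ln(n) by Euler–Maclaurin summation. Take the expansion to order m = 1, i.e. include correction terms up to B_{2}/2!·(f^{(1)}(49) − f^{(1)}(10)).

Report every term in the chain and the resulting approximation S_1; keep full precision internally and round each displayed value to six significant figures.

Integral: ∫_10^49 ln(x) dx = 128.673.
Endpoint term: (f(10) + f(49))/2 = (2.30259 + 3.89182)/2 = 3.09720.
So far: 131.771.
Order-1 term: 1/12 · (0.0204082 − 0.100000) = -0.00663265.

S_1 ≈ 131.764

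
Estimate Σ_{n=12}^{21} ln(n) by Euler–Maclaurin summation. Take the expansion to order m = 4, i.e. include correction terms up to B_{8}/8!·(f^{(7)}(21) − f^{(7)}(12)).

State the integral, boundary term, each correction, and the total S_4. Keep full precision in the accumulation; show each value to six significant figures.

The integral term ∫_12^21 ln(x) dx = 25.1161.
½[f(12) + f(21)] = ½[2.48491 + 3.04452] = 2.76471.
Running total after boundary: 27.8808.
Order-1 term: 1/12 · (0.0476190 − 0.0833333) = -0.00297619.
Partial sum through k=1: 27.8778.
Order-2 term: −1/720 · (0.000215959 − 0.00115741) = 1.30757e-06.
Partial sum through k=2: 27.8778.
Order-3 term: 1/30240 · (5.87645e-06 − 9.64506e-05) = -2.99518e-09.
Partial sum through k=3: 27.8778.
Order-4 term: −1/1209600 · (3.99758e-07 − 2.00939e-05) = 1.62815e-11.

S_4 ≈ 27.8778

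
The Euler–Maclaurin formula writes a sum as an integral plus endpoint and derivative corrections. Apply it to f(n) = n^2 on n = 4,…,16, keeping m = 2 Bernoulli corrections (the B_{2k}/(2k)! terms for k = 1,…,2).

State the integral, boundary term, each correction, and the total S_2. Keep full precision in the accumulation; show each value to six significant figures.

S_2 ≈ 1482.00

The integral term ∫_4^16 x^2 dx = 1344.00.
Boundary: ½(f(4) + f(16)) = ½(16.0000 + 256.000) = 136.000.
Running total after boundary: 1480.00.
Order-1 term: 1/12 · (32.0000 − 8.00000) = 2.00000.
Running total after k=1: 1482.00.
Order-2 term: −1/720 · (0.00000 − 0.00000) = 0.00000.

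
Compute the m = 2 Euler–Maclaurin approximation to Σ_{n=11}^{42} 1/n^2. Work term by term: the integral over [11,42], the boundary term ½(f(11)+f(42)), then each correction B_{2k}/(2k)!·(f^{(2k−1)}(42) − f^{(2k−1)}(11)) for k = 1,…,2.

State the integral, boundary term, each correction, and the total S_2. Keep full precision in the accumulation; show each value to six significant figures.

S_2 ≈ 0.0716380

Integral: ∫_11^42 1/x^2 dx = 0.0670996.
Endpoint term: (f(11) + f(42))/2 = (0.00826446 + 0.000566893)/2 = 0.00441568.
Integral + boundary = 0.0715152.
k=1: B_{2}/(2)! × [f^{(1)}(42) − f^{(1)}(11)] = 1/12 × (-2.69949e-05 − (-0.00150263)) = 0.000122970.
After k=1: 0.0716382.
k=2: B_{4}/(4)! × [f^{(3)}(42) − f^{(3)}(11)] = −1/720 × (-1.83639e-07 − (-0.000149021)) = -2.06719e-07.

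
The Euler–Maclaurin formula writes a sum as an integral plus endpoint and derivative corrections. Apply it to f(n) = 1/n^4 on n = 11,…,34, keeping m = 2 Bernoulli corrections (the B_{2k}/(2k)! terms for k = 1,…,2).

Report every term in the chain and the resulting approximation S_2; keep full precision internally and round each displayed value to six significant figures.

S_2 ≈ 0.000278536

∫_11^34 1/x^4 dx evaluates to 0.000241957.
Boundary: ½(f(11) + f(34)) = ½(6.83013e-05 + 7.48315e-07) = 3.45248e-05.
Running total after boundary: 0.000276482.
k=1: B_{2}/(2)! × [f^{(1)}(34) − f^{(1)}(11)] = 1/12 × (-8.80370e-08 − (-2.48369e-05)) = 2.06240e-06.
After k=1: 0.000278545.
k=2: B_{4}/(4)! × [f^{(3)}(34) − f^{(3)}(11)] = −1/720 × (-2.28470e-09 − (-6.15790e-06)) = -8.54946e-09.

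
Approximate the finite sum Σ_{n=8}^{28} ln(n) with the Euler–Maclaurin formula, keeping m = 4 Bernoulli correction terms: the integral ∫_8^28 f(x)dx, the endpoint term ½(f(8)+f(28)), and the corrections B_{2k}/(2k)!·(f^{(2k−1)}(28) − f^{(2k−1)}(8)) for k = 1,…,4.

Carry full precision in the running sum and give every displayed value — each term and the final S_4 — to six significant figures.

The integral term ∫_8^28 ln(x) dx = 56.6662.
½[f(8) + f(28)] = ½[2.07944 + 3.33220] = 2.70582.
Running total after boundary: 59.3720.
Correction k=1: B_{2}/2! · (f^{(1)}(28) − f^{(1)}(8)) = 1/12 · (0.0357143 − 0.125000) = -0.00744048.
Running total after k=1: 59.3646.
Correction k=2: B_{4}/4! · (f^{(3)}(28) − f^{(3)}(8)) = −1/720 · (9.11079e-05 − 0.00390625) = 5.29881e-06.
Running total after k=2: 59.3646.
Correction k=3: B_{6}/6! · (f^{(5)}(28) − f^{(5)}(8)) = 1/30240 · (1.39451e-06 − 0.000732422) = -2.41742e-08.
Running total after k=3: 59.3646.
Correction k=4: B_{8}/8! · (f^{(7)}(28) − f^{(7)}(8)) = −1/1209600 · (5.33613e-08 − 0.000343323) = 2.83788e-10.

S_4 ≈ 59.3646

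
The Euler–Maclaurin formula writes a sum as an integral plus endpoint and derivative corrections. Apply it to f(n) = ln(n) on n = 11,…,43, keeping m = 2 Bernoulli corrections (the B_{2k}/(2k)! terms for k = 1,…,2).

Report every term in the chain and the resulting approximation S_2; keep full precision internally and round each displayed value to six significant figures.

S_2 ≈ 106.429

The integral term ∫_11^43 ln(x) dx = 103.355.
Boundary: ½(f(11) + f(43)) = ½(2.39790 + 3.76120) = 3.07955.
Integral + boundary = 106.434.
Correction k=1: B_{2}/2! · (f^{(1)}(43) − f^{(1)}(11)) = 1/12 · (0.0232558 − 0.0909091) = -0.00563777.
Partial sum through k=1: 106.429.
Correction k=2: B_{4}/4! · (f^{(3)}(43) − f^{(3)}(11)) = −1/720 · (2.51550e-05 − 0.00150263) = 2.05205e-06.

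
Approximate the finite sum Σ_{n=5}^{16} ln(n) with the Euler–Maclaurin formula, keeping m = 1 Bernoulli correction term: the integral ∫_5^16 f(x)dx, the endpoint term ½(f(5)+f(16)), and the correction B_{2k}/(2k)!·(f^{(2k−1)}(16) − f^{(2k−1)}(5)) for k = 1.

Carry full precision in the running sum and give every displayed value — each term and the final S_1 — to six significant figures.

Integral: ∫_5^16 ln(x) dx = 25.3142.
Endpoint term: (f(5) + f(16))/2 = (1.60944 + 2.77259)/2 = 2.19101.
So far: 27.5052.
Order-1 term: 1/12 · (0.0625000 − 0.200000) = -0.0114583.

S_1 ≈ 27.4938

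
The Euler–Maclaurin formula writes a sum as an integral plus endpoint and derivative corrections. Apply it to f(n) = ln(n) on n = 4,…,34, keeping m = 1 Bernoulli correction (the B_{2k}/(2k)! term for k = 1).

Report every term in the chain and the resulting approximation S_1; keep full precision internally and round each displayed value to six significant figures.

S_1 ≈ 86.7890

Integral: ∫_4^34 ln(x) dx = 84.3511.
½[f(4) + f(34)] = ½[1.38629 + 3.52636] = 2.45633.
Integral + boundary = 86.8074.
k=1: B_{2}/(2)! × [f^{(1)}(34) − f^{(1)}(4)] = 1/12 × (0.0294118 − 0.250000) = -0.0183824.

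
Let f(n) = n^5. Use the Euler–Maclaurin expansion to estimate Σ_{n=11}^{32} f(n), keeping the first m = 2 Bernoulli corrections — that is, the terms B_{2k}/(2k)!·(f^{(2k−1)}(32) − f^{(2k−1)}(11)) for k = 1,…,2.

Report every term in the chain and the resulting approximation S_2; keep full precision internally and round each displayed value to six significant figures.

The integral term ∫_11^32 x^5 dx = 1.78662e+08.
Endpoint term: (f(11) + f(32))/2 = (161051 + 3.35544e+07)/2 = 1.68577e+07.
Running total after boundary: 1.95519e+08.
Order-1 term: 1/12 · (5.24288e+06 − 73205.0) = 430806.
Running total after k=1: 1.95950e+08.
Order-2 term: −1/720 · (61440.0 − 7260.00) = -75.2500.

S_2 ≈ 1.95950e+08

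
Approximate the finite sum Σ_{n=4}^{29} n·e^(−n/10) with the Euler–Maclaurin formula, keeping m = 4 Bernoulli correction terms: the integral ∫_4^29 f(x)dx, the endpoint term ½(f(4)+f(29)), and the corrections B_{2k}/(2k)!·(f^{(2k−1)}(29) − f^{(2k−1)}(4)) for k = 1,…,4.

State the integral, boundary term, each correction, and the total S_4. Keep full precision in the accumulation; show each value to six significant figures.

Integral: ∫_4^29 x·e^(−x/10) dx = 72.3858.
Endpoint term: (f(4) + f(29))/2 = (2.68128 + 1.59567)/2 = 2.13848.
So far: 74.5242.
Correction k=1: B_{2}/2! · (f^{(1)}(29) − f^{(1)}(4)) = 1/12 · (-0.104544 − 0.402192) = -0.0422280.
After k=1: 74.4820.
Correction k=2: B_{4}/4! · (f^{(3)}(29) − f^{(3)}(4)) = −1/720 · (5.50232e-05 − 0.0174283) = 2.41296e-05.
After k=2: 74.4820.
Correction k=3: B_{6}/6! · (f^{(5)}(29) − f^{(5)}(4)) = 1/30240 · (1.15549e-05 − 0.000308347) = -9.81456e-09.
After k=3: 74.4820.
Correction k=4: B_{8}/8! · (f^{(7)}(29) − f^{(7)}(4)) = −1/1209600 · (2.25595e-07 − 4.42411e-06) = 3.47100e-12.

S_4 ≈ 74.4820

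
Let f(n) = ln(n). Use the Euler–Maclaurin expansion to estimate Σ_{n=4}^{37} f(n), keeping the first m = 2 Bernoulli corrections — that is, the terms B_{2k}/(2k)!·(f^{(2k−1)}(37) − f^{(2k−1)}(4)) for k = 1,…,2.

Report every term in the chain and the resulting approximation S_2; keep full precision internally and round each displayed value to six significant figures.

S_2 ≈ 97.5389

The integral term ∫_4^37 ln(x) dx = 95.0588.
Endpoint term: (f(4) + f(37))/2 = (1.38629 + 3.61092)/2 = 2.49861.
Integral + boundary = 97.5574.
Order-1 term: 1/12 · (0.0270270 − 0.250000) = -0.0185811.
Running total after k=1: 97.5388.
Order-2 term: −1/720 · (3.94843e-05 − 0.0312500) = 4.33479e-05.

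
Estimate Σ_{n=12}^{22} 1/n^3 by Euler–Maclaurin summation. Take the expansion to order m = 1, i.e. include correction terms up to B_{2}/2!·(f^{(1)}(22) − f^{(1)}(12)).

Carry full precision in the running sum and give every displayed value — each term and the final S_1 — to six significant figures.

S_1 ≈ 0.00278646

Integral: ∫_12^22 1/x^3 dx = 0.00243916.
½[f(12) + f(22)] = ½[0.000578704 + 9.39144e-05] = 0.000336309.
So far: 0.00277547.
Order-1 term: 1/12 · (-1.28065e-05 − (-0.000144676)) = 1.09891e-05.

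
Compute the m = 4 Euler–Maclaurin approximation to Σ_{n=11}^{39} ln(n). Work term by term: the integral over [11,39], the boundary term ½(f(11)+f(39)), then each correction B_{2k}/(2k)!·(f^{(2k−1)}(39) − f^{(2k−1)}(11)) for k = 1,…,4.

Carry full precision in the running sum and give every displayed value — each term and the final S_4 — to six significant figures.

∫_11^39 ln(x) dx evaluates to 88.5021.
Boundary: ½(f(11) + f(39)) = ½(2.39790 + 3.66356) = 3.03073.
Integral + boundary = 91.5328.
Correction k=1: B_{2}/2! · (f^{(1)}(39) − f^{(1)}(11)) = 1/12 · (0.0256410 − 0.0909091) = -0.00543901.
Partial sum through k=1: 91.5273.
Correction k=2: B_{4}/4! · (f^{(3)}(39) − f^{(3)}(11)) = −1/720 · (3.37160e-05 − 0.00150263) = 2.04016e-06.
Partial sum through k=2: 91.5273.
Correction k=3: B_{6}/6! · (f^{(5)}(39) − f^{(5)}(11)) = 1/30240 · (2.66004e-07 − 0.000149021) = -4.91915e-09.
Partial sum through k=3: 91.5273.
Correction k=4: B_{8}/8! · (f^{(7)}(39) − f^{(7)}(11)) = −1/1209600 · (5.24663e-09 − 3.69474e-05) = 3.05408e-11.

S_4 ≈ 91.5273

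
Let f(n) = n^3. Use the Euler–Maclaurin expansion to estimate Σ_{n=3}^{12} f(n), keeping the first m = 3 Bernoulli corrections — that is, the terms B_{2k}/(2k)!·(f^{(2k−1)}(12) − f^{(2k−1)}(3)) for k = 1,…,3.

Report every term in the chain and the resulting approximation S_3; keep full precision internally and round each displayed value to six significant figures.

Integral: ∫_3^12 x^3 dx = 5163.75.
Endpoint term: (f(3) + f(12))/2 = (27.0000 + 1728.00)/2 = 877.500.
Integral + boundary = 6041.25.
Order-1 term: 1/12 · (432.000 − 27.0000) = 33.7500.
Running total after k=1: 6075.00.
Order-2 term: −1/720 · (6.00000 − 6.00000) = 0.00000.
Running total after k=2: 6075.00.
Order-3 term: 1/30240 · (0.00000 − 0.00000) = 0.00000.

S_3 ≈ 6075.00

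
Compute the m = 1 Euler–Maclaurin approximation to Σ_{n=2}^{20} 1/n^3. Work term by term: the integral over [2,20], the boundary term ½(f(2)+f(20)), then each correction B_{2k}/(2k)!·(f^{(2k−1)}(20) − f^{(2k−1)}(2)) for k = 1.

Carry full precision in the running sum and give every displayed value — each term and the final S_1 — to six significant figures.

S_1 ≈ 0.201936

Integral: ∫_2^20 1/x^3 dx = 0.123750.
Boundary: ½(f(2) + f(20)) = ½(0.125000 + 0.000125000) = 0.0625625.
Integral + boundary = 0.186312.
k=1: B_{2}/(2)! × [f^{(1)}(20) − f^{(1)}(2)] = 1/12 × (-1.87500e-05 − (-0.187500)) = 0.0156234.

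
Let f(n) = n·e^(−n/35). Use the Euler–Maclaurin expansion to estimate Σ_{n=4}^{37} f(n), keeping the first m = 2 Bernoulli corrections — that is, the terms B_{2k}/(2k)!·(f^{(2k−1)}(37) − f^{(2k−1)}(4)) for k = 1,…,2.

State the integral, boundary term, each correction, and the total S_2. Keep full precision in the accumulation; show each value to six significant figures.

The integral term ∫_4^37 x·e^(−x/35) dx = 342.017.
Boundary: ½(f(4) + f(37)) = ½(3.56801 + 12.8555) = 8.21178.
Integral + boundary = 350.229.
k=1: B_{2}/(2)! × [f^{(1)}(37) − f^{(1)}(4)] = 1/12 × (-0.0198541 − 0.790060) = -0.0674928.
After k=1: 350.162.
k=2: B_{4}/(4)! × [f^{(3)}(37) − f^{(3)}(4)] = −1/720 × (0.000551053 − 0.00210128) = 2.15309e-06.

S_2 ≈ 350.162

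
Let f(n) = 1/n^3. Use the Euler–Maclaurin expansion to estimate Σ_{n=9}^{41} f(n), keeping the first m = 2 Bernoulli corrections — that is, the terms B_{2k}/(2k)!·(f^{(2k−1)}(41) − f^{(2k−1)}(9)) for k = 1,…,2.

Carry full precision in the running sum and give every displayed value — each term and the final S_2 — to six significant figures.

S_2 ≈ 0.00660638

∫_9^41 1/x^3 dx evaluates to 0.00587540.
Endpoint term: (f(9) + f(41))/2 = (0.00137174 + 1.45094e-05)/2 = 0.000693126.
So far: 0.00656852.
k=1: B_{2}/(2)! × [f^{(1)}(41) − f^{(1)}(9)] = 1/12 × (-1.06166e-06 − (-0.000457247)) = 3.80155e-05.
Running total after k=1: 0.00660654.
k=2: B_{4}/(4)! × [f^{(3)}(41) − f^{(3)}(9)] = −1/720 × (-1.26313e-08 − (-0.000112901)) = -1.56789e-07.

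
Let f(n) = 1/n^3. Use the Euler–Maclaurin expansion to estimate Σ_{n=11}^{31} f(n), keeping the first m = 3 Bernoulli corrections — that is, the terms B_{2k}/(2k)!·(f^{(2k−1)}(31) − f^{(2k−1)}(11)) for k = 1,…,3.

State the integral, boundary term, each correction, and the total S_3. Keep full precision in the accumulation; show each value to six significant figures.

∫_11^31 1/x^3 dx evaluates to 0.00361194.
½[f(11) + f(31)] = ½[0.000751315 + 3.35672e-05] = 0.000392441.
So far: 0.00400438.
Correction k=1: B_{2}/2! · (f^{(1)}(31) − f^{(1)}(11)) = 1/12 · (-3.24844e-06 − (-0.000204904)) = 1.68046e-05.
Partial sum through k=1: 0.00402119.
Correction k=2: B_{4}/4! · (f^{(3)}(31) − f^{(3)}(11)) = −1/720 · (-6.76054e-08 − (-3.38684e-05)) = -4.69456e-08.
Partial sum through k=2: 0.00402114.
Correction k=3: B_{6}/6! · (f^{(5)}(31) − f^{(5)}(11)) = 1/30240 · (-2.95466e-09 − (-1.17560e-05)) = 3.88658e-10.

S_3 ≈ 0.00402114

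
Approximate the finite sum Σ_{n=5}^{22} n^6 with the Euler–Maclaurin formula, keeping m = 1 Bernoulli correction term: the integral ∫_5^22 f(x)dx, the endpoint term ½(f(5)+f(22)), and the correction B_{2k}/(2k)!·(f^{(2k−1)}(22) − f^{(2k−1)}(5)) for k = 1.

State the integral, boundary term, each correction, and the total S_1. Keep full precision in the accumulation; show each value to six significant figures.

S_1 ≈ 4.15599e+08

∫_5^22 x^6 dx evaluates to 3.56326e+08.
Endpoint term: (f(5) + f(22))/2 = (15625.0 + 1.13380e+08)/2 = 5.66978e+07.
So far: 4.13023e+08.
Order-1 term: 1/12 · (3.09218e+07 − 18750.0) = 2.57525e+06.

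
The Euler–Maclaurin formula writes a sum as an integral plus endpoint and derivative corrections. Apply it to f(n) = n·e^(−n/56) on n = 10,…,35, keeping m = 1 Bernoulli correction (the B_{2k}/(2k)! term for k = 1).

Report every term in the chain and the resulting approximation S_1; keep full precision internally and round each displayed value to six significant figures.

∫_10^35 x·e^(−x/56) dx evaluates to 363.880.
Endpoint term: (f(10) + f(35))/2 = (8.36464 + 18.7341)/2 = 13.5494.
So far: 377.429.
Order-1 term: 1/12 · (0.200723 − 0.687096) = -0.0405311.

S_1 ≈ 377.389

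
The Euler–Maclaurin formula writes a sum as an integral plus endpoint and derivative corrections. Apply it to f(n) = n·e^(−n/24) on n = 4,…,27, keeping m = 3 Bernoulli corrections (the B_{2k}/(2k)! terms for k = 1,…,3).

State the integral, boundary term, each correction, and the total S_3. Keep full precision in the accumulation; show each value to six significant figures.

S_3 ≈ 177.475

Integral: ∫_4^27 x·e^(−x/24) dx = 171.461.
Endpoint term: (f(4) + f(27))/2 = (3.38593 + 8.76562)/2 = 6.07577.
Running total after boundary: 177.537.
Order-1 term: 1/12 · (-0.0405816 − 0.705401) = -0.0621652.
After k=1: 177.475.
Order-2 term: −1/720 · (0.00105681 − 0.00416383) = 4.31530e-06.
After k=2: 177.475.
Order-3 term: 1/30240 · (3.79180e-06 − 1.23316e-05) = -2.82401e-10.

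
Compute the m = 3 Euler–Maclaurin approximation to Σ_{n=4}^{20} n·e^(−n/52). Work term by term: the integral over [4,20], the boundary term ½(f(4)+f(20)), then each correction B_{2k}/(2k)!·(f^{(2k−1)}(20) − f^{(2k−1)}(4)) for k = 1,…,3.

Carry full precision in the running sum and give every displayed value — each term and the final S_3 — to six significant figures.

S_3 ≈ 156.434

Integral: ∫_4^20 x·e^(−x/52) dx = 147.811.
½[f(4) + f(20)] = ½[3.70384 + 13.6142] = 8.65905.
So far: 156.470.
Correction k=1: B_{2}/2! · (f^{(1)}(20) − f^{(1)}(4)) = 1/12 · (0.418900 − 0.854733) = -0.0363194.
Running total after k=1: 156.434.
Correction k=2: B_{4}/4! · (f^{(3)}(20) − f^{(3)}(4)) = −1/720 · (0.000658404 − 0.00100098) = 4.75803e-07.
Running total after k=2: 156.434.
Correction k=3: B_{6}/6! · (f^{(5)}(20) − f^{(5)}(4)) = 1/30240 · (4.29693e-07 − 6.23471e-07) = -6.40799e-12.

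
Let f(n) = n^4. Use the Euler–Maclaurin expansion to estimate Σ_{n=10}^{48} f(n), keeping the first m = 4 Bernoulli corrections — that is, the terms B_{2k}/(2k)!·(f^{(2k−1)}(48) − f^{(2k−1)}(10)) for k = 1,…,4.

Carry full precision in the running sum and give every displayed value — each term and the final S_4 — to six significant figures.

∫_10^48 x^4 dx evaluates to 5.09408e+07.
Endpoint term: (f(10) + f(48))/2 = (10000.0 + 5.30842e+06)/2 = 2.65921e+06.
So far: 5.36000e+07.
Order-1 term: 1/12 · (442368 − 4000.00) = 36530.7.
Running total after k=1: 5.36365e+07.
Order-2 term: −1/720 · (1152.00 − 240.000) = -1.26667.
Running total after k=2: 5.36365e+07.
Order-3 term: 1/30240 · (0.00000 − 0.00000) = 0.00000.
Running total after k=3: 5.36365e+07.
Order-4 term: −1/1209600 · (0.00000 − 0.00000) = 0.00000.

S_4 ≈ 5.36365e+07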